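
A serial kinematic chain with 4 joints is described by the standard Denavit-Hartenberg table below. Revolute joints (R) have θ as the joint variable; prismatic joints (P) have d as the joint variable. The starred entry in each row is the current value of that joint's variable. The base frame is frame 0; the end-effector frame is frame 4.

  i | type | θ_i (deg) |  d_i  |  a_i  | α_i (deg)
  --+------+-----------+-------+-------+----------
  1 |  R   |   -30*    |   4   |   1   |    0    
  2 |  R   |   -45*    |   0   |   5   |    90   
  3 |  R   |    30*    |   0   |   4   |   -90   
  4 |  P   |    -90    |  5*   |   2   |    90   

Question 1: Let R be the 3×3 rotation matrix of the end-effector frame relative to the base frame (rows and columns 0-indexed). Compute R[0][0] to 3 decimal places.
End-effector x-axis (col 0 of R) = (-0.9659,-0.2588,0.0000)
R[0][0] = -0.9659

-0.966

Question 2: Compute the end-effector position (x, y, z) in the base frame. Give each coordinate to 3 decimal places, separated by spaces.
after link 1: o_1 = (0.8660, -0.5000, 4.0000)
after link 2: o_2 = (2.1601, -5.3296, 4.0000)
after link 3: o_3 = (3.0567, -8.6757, 6.0000)
after link 4: o_4 = (0.4778, -6.7785, 10.3301)

0.478 -6.779 10.330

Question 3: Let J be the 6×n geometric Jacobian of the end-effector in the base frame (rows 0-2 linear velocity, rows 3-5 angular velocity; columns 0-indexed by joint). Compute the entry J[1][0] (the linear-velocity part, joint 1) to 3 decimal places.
axis z_0 = ẑ; lever o_n−o_0 = (0.4778,-6.7785,10.3301)
cross product → J_v[:, 0] = (6.7785,0.4778,-0.0000)
J_ω[:, 0] = z_0
entry J[1][0] = 0.4778

0.478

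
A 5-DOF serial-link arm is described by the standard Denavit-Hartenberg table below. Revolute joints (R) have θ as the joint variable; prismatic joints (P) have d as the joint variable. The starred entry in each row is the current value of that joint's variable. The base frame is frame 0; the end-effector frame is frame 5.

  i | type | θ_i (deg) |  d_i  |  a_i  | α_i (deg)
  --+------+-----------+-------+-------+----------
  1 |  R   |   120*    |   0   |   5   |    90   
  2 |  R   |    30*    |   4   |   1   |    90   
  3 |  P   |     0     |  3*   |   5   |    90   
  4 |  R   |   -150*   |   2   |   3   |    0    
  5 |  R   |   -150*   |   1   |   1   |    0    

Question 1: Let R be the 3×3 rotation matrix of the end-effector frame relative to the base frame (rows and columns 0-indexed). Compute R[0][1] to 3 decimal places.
0.250

End-effector y-axis (col 1 of R) = (0.2500,-0.4330,-0.8660)
R[0][1] = 0.2500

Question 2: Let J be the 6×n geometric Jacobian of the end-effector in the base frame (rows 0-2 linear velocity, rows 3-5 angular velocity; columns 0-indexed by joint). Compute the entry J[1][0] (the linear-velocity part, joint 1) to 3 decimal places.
-3.915

axis z_0 = ẑ; lever o_n−o_0 = (-3.9151,8.7811,-0.0981)
cross product → J_v[:, 0] = (-8.7811,-3.9151,0.0000)
J_ω[:, 0] = z_0
entry J[1][0] = -3.9151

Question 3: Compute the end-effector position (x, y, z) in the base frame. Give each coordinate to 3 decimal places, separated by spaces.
after link 1: o_1 = (-2.5000, 4.3301, 0.0000)
after link 2: o_2 = (0.5311, 7.0801, 0.5000)
after link 3: o_3 = (-2.3840, 12.1292, 0.4019)
after link 4: o_4 = (-2.6160, 8.5311, 0.4019)
after link 5: o_5 = (-3.9151, 8.7811, -0.0981)

-3.915 8.781 -0.098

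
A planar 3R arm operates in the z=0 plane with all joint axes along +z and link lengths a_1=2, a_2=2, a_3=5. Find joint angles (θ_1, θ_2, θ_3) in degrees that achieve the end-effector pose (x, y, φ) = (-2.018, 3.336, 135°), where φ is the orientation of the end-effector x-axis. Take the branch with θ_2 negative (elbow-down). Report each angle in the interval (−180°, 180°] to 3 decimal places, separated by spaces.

wrist centre = target − a_3·(cos φ, sin φ) = (1.5175, -0.1995)
cos θ_2 = (2.3427−2²−2²)/(2·2·2) = -0.7072; θ_2 = -135.0043° (elbow-down)
β = atan2(-0.1995,1.5175) = -7.4906°; ψ = atan2(-1.4141,0.5857) = -67.5021°
θ_1 = β − ψ = 60.0115°
θ_3 = φ − θ_1 − θ_2 = -150.0073° (wrapped to (-180°,180°])

60.012 -135.004 -150.007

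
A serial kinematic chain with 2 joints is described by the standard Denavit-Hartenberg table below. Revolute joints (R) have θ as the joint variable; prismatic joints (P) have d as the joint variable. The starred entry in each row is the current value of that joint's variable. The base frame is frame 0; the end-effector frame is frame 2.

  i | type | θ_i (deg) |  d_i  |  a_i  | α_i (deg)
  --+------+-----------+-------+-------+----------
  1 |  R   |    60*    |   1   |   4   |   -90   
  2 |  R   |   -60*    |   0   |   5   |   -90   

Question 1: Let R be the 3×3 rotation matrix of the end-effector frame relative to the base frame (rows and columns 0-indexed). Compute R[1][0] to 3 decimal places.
End-effector x-axis (col 0 of R) = (0.2500,0.4330,0.8660)
R[1][0] = 0.4330

0.433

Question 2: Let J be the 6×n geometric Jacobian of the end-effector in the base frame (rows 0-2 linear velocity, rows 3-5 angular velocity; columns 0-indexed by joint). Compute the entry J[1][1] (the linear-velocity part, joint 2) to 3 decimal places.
3.750

axis z_1 = (-0.8660,0.5000,0.0000); lever o_n−o_1 = (1.2500,2.1651,4.3301)
cross product → J_v[:, 1] = (2.1651,3.7500,-2.5000)
J_ω[:, 1] = z_1
entry J[1][1] = 3.7500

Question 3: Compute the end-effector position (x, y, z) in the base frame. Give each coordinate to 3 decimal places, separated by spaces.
3.250 5.629 5.330

after link 1: o_1 = (2.0000, 3.4641, 1.0000)
after link 2: o_2 = (3.2500, 5.6292, 5.3301)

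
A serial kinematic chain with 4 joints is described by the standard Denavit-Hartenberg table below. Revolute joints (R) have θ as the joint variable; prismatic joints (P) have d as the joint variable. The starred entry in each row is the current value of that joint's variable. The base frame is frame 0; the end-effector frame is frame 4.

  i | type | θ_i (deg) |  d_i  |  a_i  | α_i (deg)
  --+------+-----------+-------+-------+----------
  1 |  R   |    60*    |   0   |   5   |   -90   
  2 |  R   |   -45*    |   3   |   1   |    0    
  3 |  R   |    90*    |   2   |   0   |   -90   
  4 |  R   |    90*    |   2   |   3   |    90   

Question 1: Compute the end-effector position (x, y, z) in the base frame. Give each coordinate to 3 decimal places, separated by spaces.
after link 1: o_1 = (2.5000, 4.3301, 0.0000)
after link 2: o_2 = (0.2555, 6.4425, 0.7071)
after link 3: o_3 = (-1.4766, 7.4425, 0.7071)
after link 4: o_4 = (0.4144, 4.7178, -0.7071)

0.414 4.718 -0.707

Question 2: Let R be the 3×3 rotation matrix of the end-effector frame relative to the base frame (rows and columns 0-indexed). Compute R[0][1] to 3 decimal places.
-0.354

End-effector y-axis (col 1 of R) = (-0.3536,-0.6124,-0.7071)
R[0][1] = -0.3536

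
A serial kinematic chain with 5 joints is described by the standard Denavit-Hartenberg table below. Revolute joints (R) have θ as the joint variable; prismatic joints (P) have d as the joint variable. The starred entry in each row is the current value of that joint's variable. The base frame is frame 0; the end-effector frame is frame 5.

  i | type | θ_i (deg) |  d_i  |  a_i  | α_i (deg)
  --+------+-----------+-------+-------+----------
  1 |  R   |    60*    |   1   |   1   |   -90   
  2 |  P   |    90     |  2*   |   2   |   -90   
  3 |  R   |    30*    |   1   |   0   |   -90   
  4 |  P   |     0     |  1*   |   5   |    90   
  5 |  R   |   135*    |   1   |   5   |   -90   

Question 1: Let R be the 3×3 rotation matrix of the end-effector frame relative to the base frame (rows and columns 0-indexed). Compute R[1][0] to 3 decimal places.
-0.129

End-effector x-axis (col 0 of R) = (0.2241,-0.1294,0.9659)
R[1][0] = -0.1294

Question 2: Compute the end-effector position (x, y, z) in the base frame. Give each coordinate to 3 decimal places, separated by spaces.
after link 1: o_1 = (0.5000, 0.8660, 1.0000)
after link 2: o_2 = (-1.2321, 1.8660, -1.0000)
after link 3: o_3 = (-1.7321, 1.0000, -1.0000)
after link 4: o_4 = (1.1830, -0.6830, -4.8301)
after link 5: o_5 = (1.8037, -2.1961, -0.0005)

1.804 -2.196 -0.000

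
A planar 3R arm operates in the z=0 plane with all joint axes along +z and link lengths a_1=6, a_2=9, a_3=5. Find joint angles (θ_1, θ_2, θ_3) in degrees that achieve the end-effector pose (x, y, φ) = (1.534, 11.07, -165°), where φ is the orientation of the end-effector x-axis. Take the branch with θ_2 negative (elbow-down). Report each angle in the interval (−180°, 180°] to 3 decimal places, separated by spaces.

wrist centre = target − a_3·(cos φ, sin φ) = (6.3636, 12.3641)
cos θ_2 = (193.3666−6²−9²)/(2·6·9) = 0.7071; θ_2 = -45.0007° (elbow-down)
β = atan2(12.3641,6.3636) = 62.7657°; ψ = atan2(-6.3640,12.3639) = -27.2361°
θ_1 = β − ψ = 90.0019°
θ_3 = φ − θ_1 − θ_2 = 149.9988° (wrapped to (-180°,180°])

90.002 -45.001 149.999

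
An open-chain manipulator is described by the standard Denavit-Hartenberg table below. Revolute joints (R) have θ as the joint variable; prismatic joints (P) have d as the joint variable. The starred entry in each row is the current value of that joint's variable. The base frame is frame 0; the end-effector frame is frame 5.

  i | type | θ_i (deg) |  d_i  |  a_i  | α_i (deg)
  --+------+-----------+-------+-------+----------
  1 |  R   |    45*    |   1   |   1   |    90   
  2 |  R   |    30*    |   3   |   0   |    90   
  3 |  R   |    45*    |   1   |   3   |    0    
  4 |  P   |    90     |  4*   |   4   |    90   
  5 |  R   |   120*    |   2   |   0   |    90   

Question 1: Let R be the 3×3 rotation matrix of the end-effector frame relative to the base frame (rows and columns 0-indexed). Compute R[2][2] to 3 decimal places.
-0.739

End-effector z-axis (col 2 of R) = (0.2348,-0.6312,-0.7392)
R[2][2] = -0.7392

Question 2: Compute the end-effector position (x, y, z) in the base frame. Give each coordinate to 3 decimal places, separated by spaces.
after link 1: o_1 = (0.7071, 0.7071, 1.0000)
after link 2: o_2 = (2.8284, -1.4142, 1.0000)
after link 3: o_3 = (5.9810, -1.2616, 1.1946)
after link 4: o_4 = (7.6632, -3.5795, -3.6837)
after link 5: o_5 = (9.5292, -3.7134, -2.9766)

9.529 -3.713 -2.977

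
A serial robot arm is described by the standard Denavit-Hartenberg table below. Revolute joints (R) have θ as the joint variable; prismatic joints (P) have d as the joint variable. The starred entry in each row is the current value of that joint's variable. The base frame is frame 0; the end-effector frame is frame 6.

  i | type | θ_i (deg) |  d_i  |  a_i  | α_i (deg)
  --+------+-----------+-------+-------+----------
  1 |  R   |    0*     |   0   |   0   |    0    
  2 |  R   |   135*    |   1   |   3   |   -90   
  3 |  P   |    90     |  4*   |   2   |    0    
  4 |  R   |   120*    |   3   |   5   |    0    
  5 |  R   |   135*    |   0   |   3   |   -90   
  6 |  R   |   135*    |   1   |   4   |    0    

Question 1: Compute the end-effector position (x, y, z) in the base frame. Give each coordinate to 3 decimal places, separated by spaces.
after link 1: o_1 = (0.0000, 0.0000, 0.0000)
after link 2: o_2 = (-2.1213, 2.1213, 1.0000)
after link 3: o_3 = (-4.9497, -0.7071, -1.0000)
after link 4: o_4 = (-4.0092, -5.8903, 1.5000)
after link 5: o_5 = (-6.0582, -3.8413, 2.2765)
after link 6: o_6 = (-2.3094, -3.5901, 0.5785)

-2.309 -3.590 0.578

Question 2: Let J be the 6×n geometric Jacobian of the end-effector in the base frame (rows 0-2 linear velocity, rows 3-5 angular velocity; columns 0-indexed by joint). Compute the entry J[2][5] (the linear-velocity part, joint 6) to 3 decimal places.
-0.732

axis z_5 = (-0.1830,0.1830,-0.9659); lever o_n−o_5 = (3.7488,0.2512,-1.6980)
cross product → J_v[:, 5] = (-0.0681,-3.9319,-0.7321)
J_ω[:, 5] = z_5
entry J[2][5] = -0.7321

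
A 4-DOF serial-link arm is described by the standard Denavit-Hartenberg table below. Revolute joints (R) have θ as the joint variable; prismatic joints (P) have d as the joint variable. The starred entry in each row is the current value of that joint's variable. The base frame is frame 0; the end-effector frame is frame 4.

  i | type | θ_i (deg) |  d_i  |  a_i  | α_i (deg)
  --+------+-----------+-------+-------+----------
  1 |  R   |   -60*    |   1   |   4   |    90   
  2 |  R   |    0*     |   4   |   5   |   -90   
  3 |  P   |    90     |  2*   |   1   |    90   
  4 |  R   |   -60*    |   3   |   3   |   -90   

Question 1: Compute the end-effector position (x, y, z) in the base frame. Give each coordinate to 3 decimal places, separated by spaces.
after link 1: o_1 = (2.0000, -3.4641, 1.0000)
after link 2: o_2 = (1.0359, -9.7942, 1.0000)
after link 3: o_3 = (1.9019, -9.2942, 3.0000)
after link 4: o_4 = (4.7010, -11.1423, 0.4019)

4.701 -11.142 0.402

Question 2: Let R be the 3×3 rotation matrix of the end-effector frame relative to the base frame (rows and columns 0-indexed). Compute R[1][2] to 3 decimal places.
End-effector z-axis (col 2 of R) = (0.7500,0.4330,0.5000)
R[1][2] = 0.4330

0.433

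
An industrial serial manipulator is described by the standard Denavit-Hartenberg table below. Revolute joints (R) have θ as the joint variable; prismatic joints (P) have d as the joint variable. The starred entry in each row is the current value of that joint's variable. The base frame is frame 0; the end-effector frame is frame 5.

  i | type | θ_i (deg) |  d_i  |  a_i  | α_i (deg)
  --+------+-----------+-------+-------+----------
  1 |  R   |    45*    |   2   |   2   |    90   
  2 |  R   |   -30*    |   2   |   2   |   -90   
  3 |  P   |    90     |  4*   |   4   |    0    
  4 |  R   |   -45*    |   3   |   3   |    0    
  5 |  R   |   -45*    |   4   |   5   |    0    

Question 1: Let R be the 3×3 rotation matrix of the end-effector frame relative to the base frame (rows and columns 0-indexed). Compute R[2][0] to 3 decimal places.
-0.500

End-effector x-axis (col 0 of R) = (0.6124,0.6124,-0.5000)
R[2][0] = -0.5000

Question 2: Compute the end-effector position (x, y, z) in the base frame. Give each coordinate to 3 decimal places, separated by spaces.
7.975 13.803 6.966

after link 1: o_1 = (1.4142, 1.4142, 2.0000)
after link 2: o_2 = (4.0532, 1.2247, 1.0000)
after link 3: o_3 = (2.6390, 5.4674, 4.4641)
after link 4: o_4 = (3.4987, 9.3271, 6.0015)
after link 5: o_5 = (7.9747, 13.8032, 6.9656)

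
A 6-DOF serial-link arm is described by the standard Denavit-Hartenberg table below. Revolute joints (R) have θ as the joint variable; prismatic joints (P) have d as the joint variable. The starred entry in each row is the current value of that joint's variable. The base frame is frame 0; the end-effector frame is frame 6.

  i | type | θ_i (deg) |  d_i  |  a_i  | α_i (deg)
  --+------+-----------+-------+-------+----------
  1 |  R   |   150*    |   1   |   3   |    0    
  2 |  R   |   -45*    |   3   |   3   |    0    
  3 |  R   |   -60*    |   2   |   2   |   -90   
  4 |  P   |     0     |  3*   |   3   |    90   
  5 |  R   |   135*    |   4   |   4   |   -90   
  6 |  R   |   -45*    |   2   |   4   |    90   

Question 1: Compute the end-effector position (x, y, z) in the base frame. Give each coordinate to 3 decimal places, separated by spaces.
after link 1: o_1 = (-2.5981, 1.5000, 1.0000)
after link 2: o_2 = (-3.3745, 4.3978, 4.0000)
after link 3: o_3 = (-1.9603, 5.8120, 6.0000)
after link 4: o_4 = (-1.9603, 10.0546, 6.0000)
after link 5: o_5 = (-5.9603, 10.0546, 10.0000)
after link 6: o_6 = (-8.7887, 8.0546, 12.8284)

-8.789 8.055 12.828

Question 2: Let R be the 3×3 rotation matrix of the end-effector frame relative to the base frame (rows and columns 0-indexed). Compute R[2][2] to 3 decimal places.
End-effector z-axis (col 2 of R) = (0.7071,0.0000,0.7071)
R[2][2] = 0.7071

0.707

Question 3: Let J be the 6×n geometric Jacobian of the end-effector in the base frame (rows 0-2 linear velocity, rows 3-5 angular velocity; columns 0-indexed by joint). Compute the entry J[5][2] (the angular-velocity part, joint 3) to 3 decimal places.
axis z_2 = (0.0000,0.0000,1.0000); lever o_n−o_2 = (-5.4142,3.6569,8.8284)
cross product → J_v[:, 2] = (-3.6569,-5.4142,0.0000)
J_ω[:, 2] = z_2
entry J[5][2] = 1.0000

1.000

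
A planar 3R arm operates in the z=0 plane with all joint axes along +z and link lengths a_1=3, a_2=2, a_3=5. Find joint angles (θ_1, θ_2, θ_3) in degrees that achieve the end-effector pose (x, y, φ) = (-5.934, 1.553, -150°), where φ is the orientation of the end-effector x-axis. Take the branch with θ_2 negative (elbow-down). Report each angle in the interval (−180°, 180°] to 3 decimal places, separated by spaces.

wrist centre = target − a_3·(cos φ, sin φ) = (-1.6039, 4.0530)
cos θ_2 = (18.9992−3²−2²)/(2·3·2) = 0.4999; θ_2 = -60.0043° (elbow-down)
β = atan2(4.0530,-1.6039) = 111.5899°; ψ = atan2(-1.7321,3.9999) = -23.4148°
θ_1 = β − ψ = 135.0048°
θ_3 = φ − θ_1 − θ_2 = 134.9996° (wrapped to (-180°,180°])

135.005 -60.004 135.000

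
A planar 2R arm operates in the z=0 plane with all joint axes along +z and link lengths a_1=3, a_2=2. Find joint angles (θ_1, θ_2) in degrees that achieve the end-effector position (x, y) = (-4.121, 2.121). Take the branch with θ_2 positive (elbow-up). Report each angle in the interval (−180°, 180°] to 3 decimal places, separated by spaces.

cos θ_2 = (21.4813−3²−2²)/(2·3·2) = 0.7068; θ_2 = 45.0270° (elbow-up)
β = atan2(2.1210,-4.1210) = 152.7660°; ψ = atan2(1.4149,4.4135) = 17.7746°
θ_1 = β − ψ = 134.9914°

134.991 45.027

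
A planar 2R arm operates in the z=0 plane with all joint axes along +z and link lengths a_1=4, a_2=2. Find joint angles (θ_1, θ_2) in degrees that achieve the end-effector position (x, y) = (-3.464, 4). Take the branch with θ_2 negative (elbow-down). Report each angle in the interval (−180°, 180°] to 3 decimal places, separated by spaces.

150.000 -60.003

cos θ_2 = (27.9993−4²−2²)/(2·4·2) = 0.5000; θ_2 = -60.0029° (elbow-down)
β = atan2(4.0000,-3.4640) = 130.8926°; ψ = atan2(-1.7321,4.9999) = -19.1074°
θ_1 = β − ψ = 150.0000°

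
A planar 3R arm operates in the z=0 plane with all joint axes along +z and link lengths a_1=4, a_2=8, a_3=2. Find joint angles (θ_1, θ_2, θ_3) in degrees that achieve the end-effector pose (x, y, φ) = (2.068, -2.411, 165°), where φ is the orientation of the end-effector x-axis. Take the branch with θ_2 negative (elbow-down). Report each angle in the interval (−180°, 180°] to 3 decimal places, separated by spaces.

wrist centre = target − a_3·(cos φ, sin φ) = (3.9999, -2.9286)
cos θ_2 = (24.5757−4²−8²)/(2·4·8) = -0.8660; θ_2 = -149.9976° (elbow-down)
β = atan2(-2.9286,3.9999) = -36.2111°; ψ = atan2(-4.0003,-2.9280) = -126.2024°
θ_1 = β − ψ = 89.9913°
θ_3 = φ − θ_1 − θ_2 = -134.9938° (wrapped to (-180°,180°])

89.991 -149.998 -134.994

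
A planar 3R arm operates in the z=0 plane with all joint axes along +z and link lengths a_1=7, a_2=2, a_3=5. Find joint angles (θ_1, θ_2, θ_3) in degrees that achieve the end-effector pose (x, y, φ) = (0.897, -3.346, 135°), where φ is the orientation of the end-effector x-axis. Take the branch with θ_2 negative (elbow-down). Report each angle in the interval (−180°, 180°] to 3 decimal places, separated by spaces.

wrist centre = target − a_3·(cos φ, sin φ) = (4.4325, -6.8815)
cos θ_2 = (67.0029−7²−2²)/(2·7·2) = 0.5001; θ_2 = -59.9932° (elbow-down)
β = atan2(-6.8815,4.4325) = -57.2136°; ψ = atan2(-1.7319,8.0002) = -12.2152°
θ_1 = β − ψ = -44.9984°
θ_3 = φ − θ_1 − θ_2 = -120.0084° (wrapped to (-180°,180°])

-44.998 -59.993 -120.008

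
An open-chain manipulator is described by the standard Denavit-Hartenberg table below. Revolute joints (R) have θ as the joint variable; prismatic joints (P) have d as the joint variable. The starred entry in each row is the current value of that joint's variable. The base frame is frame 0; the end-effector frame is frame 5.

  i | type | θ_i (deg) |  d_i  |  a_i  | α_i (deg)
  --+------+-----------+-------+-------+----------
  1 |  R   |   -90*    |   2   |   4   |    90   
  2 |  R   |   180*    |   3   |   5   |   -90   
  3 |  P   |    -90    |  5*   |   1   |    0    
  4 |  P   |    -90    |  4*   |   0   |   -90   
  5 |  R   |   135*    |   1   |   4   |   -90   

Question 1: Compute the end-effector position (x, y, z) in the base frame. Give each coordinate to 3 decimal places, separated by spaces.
after link 1: o_1 = (0.0000, -4.0000, 2.0000)
after link 2: o_2 = (-3.0000, 1.0000, 2.0000)
after link 3: o_3 = (-4.0000, 1.0000, -3.0000)
after link 4: o_4 = (-4.0000, 1.0000, -7.0000)
after link 5: o_5 = (-5.0000, 3.8284, -4.1716)

-5.000 3.828 -4.172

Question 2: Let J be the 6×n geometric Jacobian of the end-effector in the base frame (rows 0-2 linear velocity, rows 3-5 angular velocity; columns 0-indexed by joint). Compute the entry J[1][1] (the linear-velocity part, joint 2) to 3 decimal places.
axis z_1 = (-1.0000,-0.0000,0.0000); lever o_n−o_1 = (-5.0000,7.8284,-6.1716)
cross product → J_v[:, 1] = (-0.0000,-6.1716,-7.8284)
J_ω[:, 1] = z_1
entry J[1][1] = -6.1716

-6.172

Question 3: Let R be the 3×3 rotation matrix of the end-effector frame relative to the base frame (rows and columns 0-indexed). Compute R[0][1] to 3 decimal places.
1.000

End-effector y-axis (col 1 of R) = (1.0000,-0.0000,-0.0000)
R[0][1] = 1.0000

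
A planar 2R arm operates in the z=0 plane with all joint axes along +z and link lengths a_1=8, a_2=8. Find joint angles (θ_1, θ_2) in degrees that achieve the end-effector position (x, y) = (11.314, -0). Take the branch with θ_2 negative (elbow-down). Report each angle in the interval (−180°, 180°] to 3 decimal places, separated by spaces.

44.999 -89.997

cos θ_2 = (128.0066−8²−8²)/(2·8·8) = 0.0001; θ_2 = -89.9970° (elbow-down)
β = atan2(-0.0000,11.3140) = -0.0000°; ψ = atan2(-8.0000,8.0004) = -44.9985°
θ_1 = β − ψ = 44.9985°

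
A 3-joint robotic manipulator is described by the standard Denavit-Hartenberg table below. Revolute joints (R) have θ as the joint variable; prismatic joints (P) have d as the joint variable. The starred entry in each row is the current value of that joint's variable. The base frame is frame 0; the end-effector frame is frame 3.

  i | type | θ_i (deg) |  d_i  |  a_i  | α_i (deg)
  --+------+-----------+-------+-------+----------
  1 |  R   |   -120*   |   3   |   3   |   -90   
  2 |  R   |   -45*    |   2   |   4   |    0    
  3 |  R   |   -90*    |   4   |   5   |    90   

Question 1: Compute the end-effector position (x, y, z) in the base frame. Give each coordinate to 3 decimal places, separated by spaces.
4.050 -4.986 9.364

after link 1: o_1 = (-1.5000, -2.5981, 3.0000)
after link 2: o_2 = (-1.1822, -6.0476, 5.8284)
after link 3: o_3 = (4.0497, -4.9857, 9.3640)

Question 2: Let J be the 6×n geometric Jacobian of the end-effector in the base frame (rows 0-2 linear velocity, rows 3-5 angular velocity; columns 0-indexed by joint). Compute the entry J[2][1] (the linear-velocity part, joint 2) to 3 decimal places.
axis z_1 = (0.8660,-0.5000,0.0000); lever o_n−o_1 = (5.5497,-2.3876,6.3640)
cross product → J_v[:, 1] = (-3.1820,-5.5114,0.7071)
J_ω[:, 1] = z_1
entry J[2][1] = 0.7071

0.707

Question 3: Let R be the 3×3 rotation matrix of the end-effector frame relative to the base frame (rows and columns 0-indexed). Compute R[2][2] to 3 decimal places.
End-effector z-axis (col 2 of R) = (0.3536,0.6124,-0.7071)
R[2][2] = -0.7071

-0.707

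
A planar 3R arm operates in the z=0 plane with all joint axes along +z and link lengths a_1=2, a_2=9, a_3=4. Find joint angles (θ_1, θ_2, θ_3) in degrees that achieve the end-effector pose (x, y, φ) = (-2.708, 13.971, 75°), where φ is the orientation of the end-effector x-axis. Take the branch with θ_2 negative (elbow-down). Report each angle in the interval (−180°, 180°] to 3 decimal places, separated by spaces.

wrist centre = target − a_3·(cos φ, sin φ) = (-3.7433, 10.1073)
cos θ_2 = (116.1696−2²−9²)/(2·2·9) = 0.8658; θ_2 = -30.0234° (elbow-down)
β = atan2(10.1073,-3.7433) = 110.3223°; ψ = atan2(-4.5032,9.7924) = -24.6961°
θ_1 = β − ψ = 135.0184°
θ_3 = φ − θ_1 − θ_2 = -29.9950° (wrapped to (-180°,180°])

135.018 -30.023 -29.995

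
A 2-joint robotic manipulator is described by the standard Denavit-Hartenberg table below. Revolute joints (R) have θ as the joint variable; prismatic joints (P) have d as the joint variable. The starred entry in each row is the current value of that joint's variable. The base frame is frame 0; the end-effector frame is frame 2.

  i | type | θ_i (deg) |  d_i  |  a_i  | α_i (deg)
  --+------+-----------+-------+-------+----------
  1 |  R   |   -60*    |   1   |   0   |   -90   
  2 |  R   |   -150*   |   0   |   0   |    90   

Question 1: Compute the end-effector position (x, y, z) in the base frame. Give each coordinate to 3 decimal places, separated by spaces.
0.000 0.000 1.000

after link 1: o_1 = (0.0000, 0.0000, 1.0000)
after link 2: o_2 = (0.0000, 0.0000, 1.0000)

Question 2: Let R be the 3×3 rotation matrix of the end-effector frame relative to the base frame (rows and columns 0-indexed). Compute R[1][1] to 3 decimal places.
End-effector y-axis (col 1 of R) = (0.8660,0.5000,0.0000)
R[1][1] = 0.5000

0.500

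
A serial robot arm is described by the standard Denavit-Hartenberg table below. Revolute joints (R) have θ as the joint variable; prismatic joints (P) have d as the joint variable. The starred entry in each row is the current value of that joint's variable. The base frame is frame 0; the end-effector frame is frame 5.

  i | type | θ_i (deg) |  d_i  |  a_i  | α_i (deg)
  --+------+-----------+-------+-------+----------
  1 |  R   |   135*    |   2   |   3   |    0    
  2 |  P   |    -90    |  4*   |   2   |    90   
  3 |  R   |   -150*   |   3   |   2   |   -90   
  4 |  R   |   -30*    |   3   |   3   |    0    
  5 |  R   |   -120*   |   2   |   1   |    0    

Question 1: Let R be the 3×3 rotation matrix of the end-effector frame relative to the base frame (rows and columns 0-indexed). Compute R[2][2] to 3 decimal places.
-0.866

End-effector z-axis (col 2 of R) = (0.3536,0.3536,-0.8660)
R[2][2] = -0.8660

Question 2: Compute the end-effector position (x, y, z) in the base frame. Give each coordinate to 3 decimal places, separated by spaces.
2.311 -0.518 -0.196

after link 1: o_1 = (-2.1213, 2.1213, 2.0000)
after link 2: o_2 = (-0.7071, 3.5355, 6.0000)
after link 3: o_3 = (0.1895, 0.1895, 5.0000)
after link 4: o_4 = (0.7198, -1.4015, 1.1029)
after link 5: o_5 = (2.3108, -0.5176, -0.1962)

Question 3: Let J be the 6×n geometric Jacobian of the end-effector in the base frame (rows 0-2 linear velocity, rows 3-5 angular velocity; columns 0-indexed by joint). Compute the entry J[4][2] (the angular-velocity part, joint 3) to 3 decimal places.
-0.707

axis z_2 = (0.7071,-0.7071,0.0000); lever o_n−o_2 = (3.0179,-4.0532,-6.1962)
cross product → J_v[:, 2] = (4.3813,4.3813,-0.7321)
J_ω[:, 2] = z_2
entry J[4][2] = -0.7071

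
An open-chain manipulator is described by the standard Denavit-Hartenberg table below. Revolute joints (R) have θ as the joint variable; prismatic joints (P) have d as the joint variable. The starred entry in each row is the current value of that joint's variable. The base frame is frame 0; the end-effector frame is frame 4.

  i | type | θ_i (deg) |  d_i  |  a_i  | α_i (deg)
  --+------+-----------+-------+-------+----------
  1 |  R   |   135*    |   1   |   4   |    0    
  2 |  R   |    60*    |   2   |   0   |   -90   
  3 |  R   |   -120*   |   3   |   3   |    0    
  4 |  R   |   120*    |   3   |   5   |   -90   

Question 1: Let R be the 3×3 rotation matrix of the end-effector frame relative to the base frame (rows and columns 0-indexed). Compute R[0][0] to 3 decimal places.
-0.966

End-effector x-axis (col 0 of R) = (-0.9659,-0.2588,0.0000)
R[0][0] = -0.9659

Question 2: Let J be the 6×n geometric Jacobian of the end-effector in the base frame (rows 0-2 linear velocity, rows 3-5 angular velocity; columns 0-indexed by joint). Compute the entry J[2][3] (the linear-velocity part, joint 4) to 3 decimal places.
-5.000

axis z_3 = (0.2588,-0.9659,0.0000); lever o_n−o_3 = (-4.0532,-4.1919,0.0000)
cross product → J_v[:, 3] = (0.0000,-0.0000,-5.0000)
J_ω[:, 3] = z_3
entry J[2][3] = -5.0000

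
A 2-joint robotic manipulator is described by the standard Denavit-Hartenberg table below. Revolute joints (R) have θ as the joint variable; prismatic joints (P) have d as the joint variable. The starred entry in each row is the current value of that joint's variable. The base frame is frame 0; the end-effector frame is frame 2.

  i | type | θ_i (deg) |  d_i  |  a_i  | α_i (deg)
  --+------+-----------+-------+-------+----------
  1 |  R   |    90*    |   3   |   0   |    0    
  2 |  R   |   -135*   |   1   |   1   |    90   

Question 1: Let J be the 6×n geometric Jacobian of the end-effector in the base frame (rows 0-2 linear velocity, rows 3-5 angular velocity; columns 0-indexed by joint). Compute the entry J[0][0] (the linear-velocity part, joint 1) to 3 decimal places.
0.707

axis z_0 = ẑ; lever o_n−o_0 = (0.7071,-0.7071,4.0000)
cross product → J_v[:, 0] = (0.7071,0.7071,-0.0000)
J_ω[:, 0] = z_0
entry J[0][0] = 0.7071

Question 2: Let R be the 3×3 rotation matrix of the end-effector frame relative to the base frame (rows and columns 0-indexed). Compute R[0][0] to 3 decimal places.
0.707

End-effector x-axis (col 0 of R) = (0.7071,-0.7071,0.0000)
R[0][0] = 0.7071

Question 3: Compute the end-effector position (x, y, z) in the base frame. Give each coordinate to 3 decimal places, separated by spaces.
0.707 -0.707 4.000

after link 1: o_1 = (0.0000, 0.0000, 3.0000)
after link 2: o_2 = (0.7071, -0.7071, 4.0000)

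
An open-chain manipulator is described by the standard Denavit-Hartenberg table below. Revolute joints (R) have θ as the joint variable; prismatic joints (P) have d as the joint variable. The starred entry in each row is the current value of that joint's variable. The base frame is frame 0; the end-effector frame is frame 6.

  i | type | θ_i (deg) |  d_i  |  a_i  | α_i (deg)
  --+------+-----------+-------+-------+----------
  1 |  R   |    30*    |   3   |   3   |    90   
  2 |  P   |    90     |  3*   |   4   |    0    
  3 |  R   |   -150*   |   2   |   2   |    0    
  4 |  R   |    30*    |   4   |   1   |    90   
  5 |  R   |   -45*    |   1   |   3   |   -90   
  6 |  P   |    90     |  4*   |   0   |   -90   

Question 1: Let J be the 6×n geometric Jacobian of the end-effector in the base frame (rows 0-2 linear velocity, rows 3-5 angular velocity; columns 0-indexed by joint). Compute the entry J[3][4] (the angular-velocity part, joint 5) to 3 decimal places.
axis z_4 = (-0.4330,-0.2500,-0.8660); lever o_n−o_4 = (3.6329,1.2809,-3.3409)
cross product → J_v[:, 4] = (1.9445,-4.5928,0.3536)
J_ω[:, 4] = z_4
entry J[3][4] = -0.4330

-0.433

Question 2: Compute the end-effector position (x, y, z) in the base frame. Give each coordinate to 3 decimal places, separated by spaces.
after link 1: o_1 = (2.5981, 1.5000, 3.0000)
after link 2: o_2 = (4.0981, -1.0981, 7.0000)
after link 3: o_3 = (5.9641, -2.3301, 5.2679)
after link 4: o_4 = (8.7141, -5.3612, 4.7679)
after link 5: o_5 = (8.8114, -2.8555, 2.8413)
after link 6: o_6 = (12.3470, -4.0803, 1.4271)

12.347 -4.080 1.427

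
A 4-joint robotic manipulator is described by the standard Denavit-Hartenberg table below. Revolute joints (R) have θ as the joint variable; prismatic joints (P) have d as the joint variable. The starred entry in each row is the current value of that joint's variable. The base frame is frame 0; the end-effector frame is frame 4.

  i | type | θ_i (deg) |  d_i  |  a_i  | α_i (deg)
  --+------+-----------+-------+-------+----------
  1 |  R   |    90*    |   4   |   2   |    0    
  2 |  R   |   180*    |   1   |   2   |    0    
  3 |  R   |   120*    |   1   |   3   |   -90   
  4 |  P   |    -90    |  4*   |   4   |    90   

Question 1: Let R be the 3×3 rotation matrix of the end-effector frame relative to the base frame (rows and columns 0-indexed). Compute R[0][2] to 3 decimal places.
-0.866

End-effector z-axis (col 2 of R) = (-0.8660,-0.5000,0.0000)
R[0][2] = -0.8660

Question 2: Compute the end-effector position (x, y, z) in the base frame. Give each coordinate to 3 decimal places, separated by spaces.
after link 1: o_1 = (0.0000, 2.0000, 4.0000)
after link 2: o_2 = (-0.0000, 0.0000, 5.0000)
after link 3: o_3 = (2.5981, 1.5000, 6.0000)
after link 4: o_4 = (0.5981, 4.9641, 10.0000)

0.598 4.964 10.000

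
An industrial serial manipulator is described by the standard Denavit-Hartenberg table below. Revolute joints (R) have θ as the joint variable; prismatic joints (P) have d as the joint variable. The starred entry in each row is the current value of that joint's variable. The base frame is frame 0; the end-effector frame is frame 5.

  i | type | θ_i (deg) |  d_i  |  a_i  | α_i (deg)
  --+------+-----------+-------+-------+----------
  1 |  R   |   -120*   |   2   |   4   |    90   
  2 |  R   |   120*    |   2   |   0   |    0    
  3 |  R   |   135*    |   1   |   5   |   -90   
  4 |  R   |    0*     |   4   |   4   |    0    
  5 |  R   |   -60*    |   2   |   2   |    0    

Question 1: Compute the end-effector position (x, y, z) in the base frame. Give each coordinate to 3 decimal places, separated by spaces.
after link 1: o_1 = (-2.0000, -3.4641, 2.0000)
after link 2: o_2 = (-3.7321, -2.4641, 2.0000)
after link 3: o_3 = (-3.9510, -0.8434, -2.8296)
after link 4: o_4 = (-5.3652, -3.2929, -7.7286)
after link 5: o_5 = (-7.7018, -3.8757, -9.2122)

-7.702 -3.876 -9.212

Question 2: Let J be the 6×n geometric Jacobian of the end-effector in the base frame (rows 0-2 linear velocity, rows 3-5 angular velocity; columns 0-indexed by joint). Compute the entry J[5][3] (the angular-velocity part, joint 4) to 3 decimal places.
-0.259

axis z_3 = (-0.4830,-0.8365,-0.2588); lever o_n−o_3 = (-3.7507,-3.0324,-6.3825)
cross product → J_v[:, 3] = (4.5543,-2.1118,-1.6730)
J_ω[:, 3] = z_3
entry J[5][3] = -0.2588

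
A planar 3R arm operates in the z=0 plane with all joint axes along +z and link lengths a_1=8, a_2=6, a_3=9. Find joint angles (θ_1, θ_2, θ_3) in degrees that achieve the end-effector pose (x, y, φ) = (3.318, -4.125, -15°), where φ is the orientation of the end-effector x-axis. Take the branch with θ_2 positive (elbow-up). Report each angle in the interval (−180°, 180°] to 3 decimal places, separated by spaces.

150.001 134.999 60.000

wrist centre = target − a_3·(cos φ, sin φ) = (-5.3753, -1.7956)
cos θ_2 = (32.1185−8²−6²)/(2·8·6) = -0.7071; θ_2 = 134.9994° (elbow-up)
β = atan2(-1.7956,-5.3753) = -161.5281°; ψ = atan2(4.2427,3.7574) = 48.4713°
θ_1 = β − ψ = -209.9994°
θ_3 = φ − θ_1 − θ_2 = 60.0000° (wrapped to (-180°,180°])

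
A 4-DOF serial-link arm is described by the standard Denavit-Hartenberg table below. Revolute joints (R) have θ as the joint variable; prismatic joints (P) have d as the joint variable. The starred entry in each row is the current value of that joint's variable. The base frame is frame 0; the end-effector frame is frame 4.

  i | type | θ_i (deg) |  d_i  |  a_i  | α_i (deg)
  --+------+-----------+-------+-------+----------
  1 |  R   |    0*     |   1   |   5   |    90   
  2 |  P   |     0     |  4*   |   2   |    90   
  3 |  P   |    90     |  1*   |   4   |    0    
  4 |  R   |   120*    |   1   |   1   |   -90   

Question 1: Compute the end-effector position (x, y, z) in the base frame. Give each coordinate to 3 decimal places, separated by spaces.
after link 1: o_1 = (5.0000, 0.0000, 1.0000)
after link 2: o_2 = (7.0000, -4.0000, 1.0000)
after link 3: o_3 = (7.0000, -8.0000, 0.0000)
after link 4: o_4 = (6.1340, -7.5000, -1.0000)

6.134 -7.500 -1.000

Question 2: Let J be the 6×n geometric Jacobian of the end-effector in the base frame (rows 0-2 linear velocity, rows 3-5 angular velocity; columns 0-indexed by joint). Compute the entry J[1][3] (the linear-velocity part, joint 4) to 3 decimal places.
0.866

axis z_3 = (0.0000,-0.0000,-1.0000); lever o_n−o_3 = (-0.8660,0.5000,-1.0000)
cross product → J_v[:, 3] = (0.5000,0.8660,-0.0000)
J_ω[:, 3] = z_3
entry J[1][3] = 0.8660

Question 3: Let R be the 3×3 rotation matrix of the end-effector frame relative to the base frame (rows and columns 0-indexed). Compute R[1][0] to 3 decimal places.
End-effector x-axis (col 0 of R) = (-0.8660,0.5000,-0.0000)
R[1][0] = 0.5000

0.500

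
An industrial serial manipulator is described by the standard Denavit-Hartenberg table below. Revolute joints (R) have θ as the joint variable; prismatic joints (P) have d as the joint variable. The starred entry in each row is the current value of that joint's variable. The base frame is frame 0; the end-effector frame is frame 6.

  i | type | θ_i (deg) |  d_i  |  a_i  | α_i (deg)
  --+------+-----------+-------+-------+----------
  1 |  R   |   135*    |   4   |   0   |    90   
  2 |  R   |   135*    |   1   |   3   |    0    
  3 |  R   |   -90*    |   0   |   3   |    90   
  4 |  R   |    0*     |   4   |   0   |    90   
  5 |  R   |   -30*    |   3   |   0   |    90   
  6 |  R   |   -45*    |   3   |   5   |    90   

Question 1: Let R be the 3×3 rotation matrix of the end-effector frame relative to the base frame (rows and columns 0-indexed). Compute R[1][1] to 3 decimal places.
-0.683

End-effector y-axis (col 1 of R) = (0.6830,-0.6830,0.2588)
R[1][1] = -0.6830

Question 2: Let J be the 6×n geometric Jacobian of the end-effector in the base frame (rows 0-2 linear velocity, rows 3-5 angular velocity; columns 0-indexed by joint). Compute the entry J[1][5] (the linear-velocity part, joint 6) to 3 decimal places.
axis z_5 = (0.6830,-0.6830,0.2588); lever o_n−o_5 = (3.9020,1.0980,4.1915)
cross product → J_v[:, 5] = (-3.1470,-1.8530,3.4151)
J_ω[:, 5] = z_5
entry J[1][5] = -1.8530

-1.853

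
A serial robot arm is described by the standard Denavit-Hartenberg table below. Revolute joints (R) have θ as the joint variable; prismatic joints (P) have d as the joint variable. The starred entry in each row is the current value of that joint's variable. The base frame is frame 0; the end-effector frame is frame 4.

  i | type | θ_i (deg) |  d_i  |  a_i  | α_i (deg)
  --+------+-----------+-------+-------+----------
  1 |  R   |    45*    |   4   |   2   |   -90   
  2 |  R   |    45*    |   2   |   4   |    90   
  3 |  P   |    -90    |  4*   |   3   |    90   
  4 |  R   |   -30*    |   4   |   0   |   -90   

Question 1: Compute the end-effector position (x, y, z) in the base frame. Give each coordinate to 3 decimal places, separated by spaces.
after link 1: o_1 = (1.4142, 1.4142, 4.0000)
after link 2: o_2 = (2.0000, 4.8284, 1.1716)
after link 3: o_3 = (6.1213, 4.7071, 4.0000)
after link 4: o_4 = (4.1213, 2.7071, 6.8284)

4.121 2.707 6.828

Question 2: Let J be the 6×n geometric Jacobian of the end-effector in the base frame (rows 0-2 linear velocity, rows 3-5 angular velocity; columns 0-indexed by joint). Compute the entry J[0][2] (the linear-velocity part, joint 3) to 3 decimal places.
prismatic axis z_2 = (0.5000,0.5000,0.7071)
J_v[:, 2] = z_2; J_ω[:, 2] = (0,0,0)
entry J[0][2] = 0.5000

0.500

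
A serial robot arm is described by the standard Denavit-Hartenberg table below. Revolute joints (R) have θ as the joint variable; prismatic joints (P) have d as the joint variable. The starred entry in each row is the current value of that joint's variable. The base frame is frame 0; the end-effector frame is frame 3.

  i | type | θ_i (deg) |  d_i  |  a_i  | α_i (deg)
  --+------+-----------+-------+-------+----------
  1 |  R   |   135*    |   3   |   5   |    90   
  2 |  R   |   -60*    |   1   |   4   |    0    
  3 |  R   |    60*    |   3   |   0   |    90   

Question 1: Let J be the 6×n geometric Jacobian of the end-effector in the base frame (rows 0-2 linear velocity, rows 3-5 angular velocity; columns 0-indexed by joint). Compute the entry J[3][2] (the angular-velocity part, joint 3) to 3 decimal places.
axis z_2 = (0.7071,0.7071,0.0000); lever o_n−o_2 = (2.1213,2.1213,0.0000)
cross product → J_v[:, 2] = (-0.0000,0.0000,0.0000)
J_ω[:, 2] = z_2
entry J[3][2] = 0.7071

0.707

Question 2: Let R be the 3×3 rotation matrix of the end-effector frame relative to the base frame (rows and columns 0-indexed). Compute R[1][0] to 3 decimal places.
0.707

End-effector x-axis (col 0 of R) = (-0.7071,0.7071,0.0000)
R[1][0] = 0.7071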